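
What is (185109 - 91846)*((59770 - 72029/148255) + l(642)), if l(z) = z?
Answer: 835292249158153/148255 ≈ 5.6342e+9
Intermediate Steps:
(185109 - 91846)*((59770 - 72029/148255) + l(642)) = (185109 - 91846)*((59770 - 72029/148255) + 642) = 93263*((59770 - 72029/148255) + 642) = 93263*(8861129321/148255 + 642) = 93263*(8956309031/148255) = 835292249158153/148255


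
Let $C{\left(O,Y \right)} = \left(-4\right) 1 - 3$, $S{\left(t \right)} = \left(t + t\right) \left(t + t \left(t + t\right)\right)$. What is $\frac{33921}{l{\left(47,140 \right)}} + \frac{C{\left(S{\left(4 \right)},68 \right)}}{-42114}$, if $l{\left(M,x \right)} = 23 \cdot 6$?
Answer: $\frac{119045830}{484311} \approx 245.8$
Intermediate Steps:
$l{\left(M,x \right)} = 138$
$S{\left(t \right)} = 2 t \left(t + 2 t^{2}\right)$ ($S{\left(t \right)} = 2 t \left(t + t 2 t\right) = 2 t \left(t + 2 t^{2}\right)$)
$C{\left(O,Y \right)} = -7$ ($C{\left(O,Y \right)} = -4 - 3 = -7$)
$\frac{33921}{l{\left(47,140 \right)}} + \frac{C{\left(S{\left(4 \right)},68 \right)}}{-42114} = \frac{33921}{138} - \frac{7}{-42114} = 33921 \cdot \frac{1}{138} - - \frac{7}{42114} = \frac{11307}{46} + \frac{7}{42114} = \frac{119045830}{484311}$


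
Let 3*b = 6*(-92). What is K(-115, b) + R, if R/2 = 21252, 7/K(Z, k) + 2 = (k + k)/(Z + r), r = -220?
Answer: 12833863/302 ≈ 42496.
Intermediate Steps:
b = -184 (b = (6*(-92))/3 = (1/3)*(-552) = -184)
K(Z, k) = 7/(-2 + 2*k/(-220 + Z)) (K(Z, k) = 7/(-2 + (k + k)/(Z - 220)) = 7/(-2 + (2*k)/(-220 + Z)) = 7/(-2 + 2*k/(-220 + Z)))
R = 42504 (R = 2*21252 = 42504)
K(-115, b) + R = (-770 + (7/2)*(-115))/(220 - 184 - 1*(-115)) + 42504 = (-770 - 805/2)/(220 - 184 + 115) + 42504 = -2345/2/151 + 42504 = (1/151)*(-2345/2) + 42504 = -2345/302 + 42504 = 12833863/302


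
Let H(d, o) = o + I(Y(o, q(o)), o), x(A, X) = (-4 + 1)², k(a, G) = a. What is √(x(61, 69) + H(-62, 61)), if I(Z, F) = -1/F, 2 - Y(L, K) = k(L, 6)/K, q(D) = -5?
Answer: √260409/61 ≈ 8.3656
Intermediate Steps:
Y(L, K) = 2 - L/K
x(A, X) = 9 (x(A, X) = (-3)² = 9)
H(d, o) = o - 1/o
√(x(61, 69) + H(-62, 61)) = √(9 + (61 - 1/61)) = √(9 + 3720/61) = √(4269/61) = √260409/61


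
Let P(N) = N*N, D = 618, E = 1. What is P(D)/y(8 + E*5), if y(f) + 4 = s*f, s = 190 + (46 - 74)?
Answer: 190962/1051 ≈ 181.70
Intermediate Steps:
s = 162 (s = 190 - 28 = 162)
y(f) = -4 + 162*f
P(N) = N²
P(D)/y(8 + E*5) = 618²/(-4 + 162*(8 + 1*5)) = 381924/(-4 + 162*(8 + 5)) = 381924/(-4 + 162*13) = 381924/(-4 + 2106) = 381924/2102 = 381924*(1/2102) = 190962/1051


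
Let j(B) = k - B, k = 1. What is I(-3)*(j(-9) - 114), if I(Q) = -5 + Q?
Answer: 832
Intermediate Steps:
j(B) = 1 - B
I(-3)*(j(-9) - 114) = (-5 - 3)*((1 - 1*(-9)) - 114) = -8*((1 + 9) - 114) = -8*(10 - 114) = -8*(-104) = 832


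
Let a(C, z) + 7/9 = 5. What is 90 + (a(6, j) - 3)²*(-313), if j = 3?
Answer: -30583/81 ≈ -377.57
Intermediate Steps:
a(C, z) = 38/9 (a(C, z) = -7/9 + 5 = 38/9)
90 + (a(6, j) - 3)²*(-313) = 90 + (38/9 - 3)²*(-313) = 90 + (11/9)²*(-313) = 90 + (121/81)*(-313) = 90 - 37873/81 = -30583/81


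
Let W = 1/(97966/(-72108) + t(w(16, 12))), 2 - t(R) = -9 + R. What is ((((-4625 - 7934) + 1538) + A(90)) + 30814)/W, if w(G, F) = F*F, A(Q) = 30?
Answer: -96025882795/36054 ≈ -2.6634e+6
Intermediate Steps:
w(G, F) = F²
t(R) = 11 - R (t(R) = 2 - (-9 + R) = 2 + (9 - R) = 11 - R)
W = -36054/4844165 (W = 1/(97966/(-72108) + (11 - 1*12²)) = 1/(97966*(-1/72108) + (11 - 1*144)) = 1/(-48983/36054 + (11 - 144)) = 1/(-48983/36054 - 133) = 1/(-4844165/36054) = -36054/4844165 ≈ -0.0074428)
((((-4625 - 7934) + 1538) + A(90)) + 30814)/W = ((((-4625 - 7934) + 1538) + 30) + 30814)/(-36054/4844165) = (((-12559 + 1538) + 30) + 30814)*(-4844165/36054) = ((-11021 + 30) + 30814)*(-4844165/36054) = (-10991 + 30814)*(-4844165/36054) = 19823*(-4844165/36054) = -96025882795/36054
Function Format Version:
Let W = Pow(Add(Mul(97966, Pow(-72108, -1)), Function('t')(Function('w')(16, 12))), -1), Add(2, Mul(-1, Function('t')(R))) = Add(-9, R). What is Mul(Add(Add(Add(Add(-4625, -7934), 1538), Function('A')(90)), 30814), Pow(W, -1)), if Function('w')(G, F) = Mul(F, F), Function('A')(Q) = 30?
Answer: Rational(-96025882795, 36054) ≈ -2.6634e+6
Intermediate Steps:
Function('w')(G, F) = Pow(F, 2)
Function('t')(R) = Add(11, Mul(-1, R)) (Function('t')(R) = Add(2, Mul(-1, Add(-9, R))) = Add(2, Add(9, Mul(-1, R))) = Add(11, Mul(-1, R)))
W = Rational(-36054, 4844165) (W = Pow(Add(Mul(97966, Pow(-72108, -1)), Add(11, Mul(-1, Pow(12, 2)))), -1) = Pow(Add(Mul(97966, Rational(-1, 72108)), Add(11, Mul(-1, 144))), -1) = Pow(Add(Rational(-48983, 36054), Add(11, -144)), -1) = Pow(Add(Rational(-48983, 36054), -133), -1) = Pow(Rational(-4844165, 36054), -1) = Rational(-36054, 4844165) ≈ -0.0074428)
Mul(Add(Add(Add(Add(-4625, -7934), 1538), Function('A')(90)), 30814), Pow(W, -1)) = Mul(Add(Add(Add(Add(-4625, -7934), 1538), 30), 30814), Pow(Rational(-36054, 4844165), -1)) = Mul(Add(Add(Add(-12559, 1538), 30), 30814), Rational(-4844165, 36054)) = Mul(Add(Add(-11021, 30), 30814), Rational(-4844165, 36054)) = Mul(Add(-10991, 30814), Rational(-4844165, 36054)) = Mul(19823, Rational(-4844165, 36054)) = Rational(-96025882795, 36054)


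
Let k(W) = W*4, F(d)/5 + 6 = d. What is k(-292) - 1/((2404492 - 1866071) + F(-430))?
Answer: -626329489/536241 ≈ -1168.0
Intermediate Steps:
F(d) = -30 + 5*d
k(W) = 4*W
k(-292) - 1/((2404492 - 1866071) + F(-430)) = 4*(-292) - 1/((2404492 - 1866071) + (-30 + 5*(-430))) = -1168 - 1/(538421 + (-30 - 2150)) = -1168 - 1/(538421 - 2180) = -1168 - 1/536241 = -626329489/536241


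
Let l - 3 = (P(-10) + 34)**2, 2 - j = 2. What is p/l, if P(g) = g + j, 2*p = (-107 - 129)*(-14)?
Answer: 1652/579 ≈ 2.8532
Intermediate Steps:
p = 1652 (p = ((-107 - 129)*(-14))/2 = (-236*(-14))/2 = (1/2)*3304 = 1652)
j = 0 (j = 2 - 1*2 = 2 - 2 = 0)
P(g) = g (P(g) = g + 0 = g)
l = 579 (l = 3 + (-10 + 34)**2 = 3 + 24**2 = 3 + 576 = 579)
p/l = 1652/579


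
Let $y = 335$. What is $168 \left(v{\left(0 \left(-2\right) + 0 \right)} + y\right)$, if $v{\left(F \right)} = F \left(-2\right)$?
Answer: $56280$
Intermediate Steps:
$v{\left(F \right)} = - 2 F$
$168 \left(v{\left(0 \left(-2\right) + 0 \right)} + y\right) = 168 \left(- 2 \left(0 \left(-2\right) + 0\right) + 335\right) = 168 \left(- 2 \left(0 + 0\right) + 335\right) = 168 \left(\left(-2\right) 0 + 335\right) = 168 \left(0 + 335\right) = 168 \cdot 335 = 56280$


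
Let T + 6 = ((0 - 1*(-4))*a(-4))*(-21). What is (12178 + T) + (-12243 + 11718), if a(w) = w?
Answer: 11983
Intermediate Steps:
T = 330 (T = -6 + ((0 - 1*(-4))*(-4))*(-21) = -6 + ((0 + 4)*(-4))*(-21) = -6 + (4*(-4))*(-21) = -6 - 16*(-21) = -6 + 336 = 330)
(12178 + T) + (-12243 + 11718) = (12178 + 330) + (-12243 + 11718) = 12508 - 525 = 11983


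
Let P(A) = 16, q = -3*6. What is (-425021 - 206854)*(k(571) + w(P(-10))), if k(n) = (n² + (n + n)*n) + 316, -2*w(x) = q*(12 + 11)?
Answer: -618381941250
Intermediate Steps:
q = -18
w(x) = 207 (w(x) = -(-9)*(12 + 11) = -(-9)*23 = -½*(-414) = 207)
k(n) = 316 + 3*n² (k(n) = (n² + (2*n)*n) + 316 = (n² + 2*n²) + 316 = 3*n² + 316 = 316 + 3*n²)
(-425021 - 206854)*(k(571) + w(P(-10))) = (-425021 - 206854)*((316 + 3*571²) + 207) = -631875*((316 + 3*326041) + 207) = -631875*((316 + 978123) + 207) = -631875*(978439 + 207) = -631875*978646 = -618381941250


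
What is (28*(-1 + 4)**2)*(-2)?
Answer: -504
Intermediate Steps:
(28*(-1 + 4)**2)*(-2) = (28*3**2)*(-2) = (28*9)*(-2) = 252*(-2) = -504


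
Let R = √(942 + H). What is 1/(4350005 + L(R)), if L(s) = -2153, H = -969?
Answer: 1/4347852 ≈ 2.3000e-7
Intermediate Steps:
R = 3*I*√3 (R = √(942 - 969) = √(-27) = 3*I*√3 ≈ 5.1962*I)
1/(4350005 + L(R)) = 1/(4350005 - 2153) = 1/4347852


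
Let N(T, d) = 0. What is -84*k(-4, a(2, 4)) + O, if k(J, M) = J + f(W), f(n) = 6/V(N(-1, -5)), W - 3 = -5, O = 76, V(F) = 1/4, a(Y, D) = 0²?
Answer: -1604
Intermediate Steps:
a(Y, D) = 0
V(F) = ¼
W = -2 (W = 3 - 5 = -2)
f(n) = 24 (f(n) = 6/(¼) = 6*4 = 24)
k(J, M) = 24 + J (k(J, M) = J + 24 = 24 + J)
-84*k(-4, a(2, 4)) + O = -84*(24 - 4) + 76 = -84*20 + 76 = -1680 + 76 = -1604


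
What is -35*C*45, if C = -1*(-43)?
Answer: -67725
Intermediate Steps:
C = 43
-35*C*45 = -35*43*45 = -1505*45 = -67725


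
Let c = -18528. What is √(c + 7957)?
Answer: 31*I*√11 ≈ 102.82*I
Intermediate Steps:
√(c + 7957) = √(-18528 + 7957) = √(-10571) = 31*I*√11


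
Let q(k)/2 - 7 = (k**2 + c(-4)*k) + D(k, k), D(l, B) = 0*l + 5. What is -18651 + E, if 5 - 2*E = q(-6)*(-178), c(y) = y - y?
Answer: -20209/2 ≈ -10105.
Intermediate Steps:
c(y) = 0
D(l, B) = 5 (D(l, B) = 0 + 5 = 5)
q(k) = 24 + 2*k**2 (q(k) = 14 + 2*((k**2 + 0*k) + 5) = 14 + 2*((k**2 + 0) + 5) = 14 + 2*(k**2 + 5) = 14 + 2*(5 + k**2) = 14 + (10 + 2*k**2) = 24 + 2*k**2)
E = 17093/2 (E = 5/2 - (24 + 2*(-6)**2)*(-178)/2 = 5/2 - (24 + 2*36)*(-178)/2 = 5/2 - (24 + 72)*(-178)/2 = 5/2 - 48*(-178) = 5/2 - 1/2*(-17088) = 5/2 + 8544 = 17093/2 ≈ 8546.5)
-18651 + E = -18651 + 17093/2 = -20209/2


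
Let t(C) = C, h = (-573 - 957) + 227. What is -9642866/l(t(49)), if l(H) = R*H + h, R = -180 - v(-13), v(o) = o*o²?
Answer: -4821433/48765 ≈ -98.871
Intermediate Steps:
v(o) = o³
R = 2017 (R = -180 - 1*(-13)³ = -180 - 1*(-2197) = -180 + 2197 = 2017)
h = -1303 (h = -1530 + 227 = -1303)
l(H) = -1303 + 2017*H (l(H) = 2017*H - 1303 = -1303 + 2017*H)
-9642866/l(t(49)) = -9642866/(-1303 + 2017*49) = -9642866/(-1303 + 98833) = -9642866/97530 = -9642866*1/97530 = -4821433/48765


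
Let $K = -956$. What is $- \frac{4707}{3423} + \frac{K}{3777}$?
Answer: $- \frac{7016909}{4309557} \approx -1.6282$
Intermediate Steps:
$- \frac{4707}{3423} + \frac{K}{3777} = - \frac{4707}{3423} - \frac{956}{3777} = \left(-4707\right) \frac{1}{3423} - \frac{956}{3777} = - \frac{1569}{1141} - \frac{956}{3777} = - \frac{7016909}{4309557}$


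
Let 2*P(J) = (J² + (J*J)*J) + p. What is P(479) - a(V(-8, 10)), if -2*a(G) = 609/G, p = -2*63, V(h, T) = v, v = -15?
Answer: 550657567/10 ≈ 5.5066e+7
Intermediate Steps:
V(h, T) = -15
p = -126
a(G) = -609/(2*G)
P(J) = -63 + J²/2 + J³/2 (P(J) = ((J² + (J*J)*J) - 126)/2 = ((J² + J²*J) - 126)/2 = ((J² + J³) - 126)/2 = (-126 + J² + J³)/2 = -63 + J²/2 + J³/2)
P(479) - a(V(-8, 10)) = (-63 + (½)*479² + (½)*479³) - (-609)/(2*(-15)) = (-63 + (½)*229441 + (½)*109902239) - (-609)*(-1)/(2*15) = (-63 + 229441/2 + 109902239/2) - 1*203/10 = 55065777 - 203/10 = 550657567/10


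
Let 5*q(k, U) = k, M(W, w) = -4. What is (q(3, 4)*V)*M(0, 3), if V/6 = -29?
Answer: 2088/5 ≈ 417.60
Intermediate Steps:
V = -174 (V = 6*(-29) = -174)
q(k, U) = k/5
(q(3, 4)*V)*M(0, 3) = (((1/5)*3)*(-174))*(-4) = ((3/5)*(-174))*(-4) = -522/5*(-4) = 2088/5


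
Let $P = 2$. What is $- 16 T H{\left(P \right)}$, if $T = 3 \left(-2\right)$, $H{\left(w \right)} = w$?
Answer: $192$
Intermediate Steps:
$T = -6$
$- 16 T H{\left(P \right)} = \left(-16\right) \left(-6\right) 2 = 96 \cdot 2 = 192$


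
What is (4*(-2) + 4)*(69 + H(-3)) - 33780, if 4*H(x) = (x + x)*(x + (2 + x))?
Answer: -34080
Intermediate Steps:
H(x) = x*(2 + 2*x)/2 (H(x) = ((x + x)*(x + (2 + x)))/4 = ((2*x)*(2 + 2*x))/4 = (2*x*(2 + 2*x))/4 = x*(2 + 2*x)/2)
(4*(-2) + 4)*(69 + H(-3)) - 33780 = (4*(-2) + 4)*(69 - 3*(1 - 3)) - 33780 = (-8 + 4)*(69 - 3*(-2)) - 33780 = -4*(69 + 6) - 33780 = -4*75 - 33780 = -300 - 33780 = -34080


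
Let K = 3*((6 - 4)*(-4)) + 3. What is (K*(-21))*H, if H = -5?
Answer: -2205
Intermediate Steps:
K = -21 (K = 3*(2*(-4)) + 3 = 3*(-8) + 3 = -24 + 3 = -21)
(K*(-21))*H = -21*(-21)*(-5) = 441*(-5) = -2205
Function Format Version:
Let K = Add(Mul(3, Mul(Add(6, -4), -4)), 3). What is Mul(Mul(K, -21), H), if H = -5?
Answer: -2205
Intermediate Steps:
K = -21 (K = Add(Mul(3, Mul(2, -4)), 3) = Add(Mul(3, -8), 3) = Add(-24, 3) = -21)
Mul(Mul(K, -21), H) = Mul(Mul(-21, -21), -5) = Mul(441, -5) = -2205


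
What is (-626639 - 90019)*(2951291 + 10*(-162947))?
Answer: -947293594218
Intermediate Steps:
(-626639 - 90019)*(2951291 + 10*(-162947)) = -716658*(2951291 - 1629470) = -716658*1321821 = -947293594218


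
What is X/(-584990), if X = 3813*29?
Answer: -110577/584990 ≈ -0.18902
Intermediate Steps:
X = 110577
X/(-584990) = 110577/(-584990) = 110577*(-1/584990) = -110577/584990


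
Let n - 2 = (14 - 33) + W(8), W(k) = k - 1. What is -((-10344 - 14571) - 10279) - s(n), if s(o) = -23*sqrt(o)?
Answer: 35194 + 23*I*sqrt(10) ≈ 35194.0 + 72.732*I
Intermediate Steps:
W(k) = -1 + k
n = -10 (n = 2 + ((14 - 33) + (-1 + 8)) = 2 + (-19 + 7) = 2 - 12 = -10)
-((-10344 - 14571) - 10279) - s(n) = -((-10344 - 14571) - 10279) - (-23)*sqrt(-10) = -(-24915 - 10279) - (-23)*I*sqrt(10) = -1*(-35194) - (-23)*I*sqrt(10) = 35194 + 23*I*sqrt(10)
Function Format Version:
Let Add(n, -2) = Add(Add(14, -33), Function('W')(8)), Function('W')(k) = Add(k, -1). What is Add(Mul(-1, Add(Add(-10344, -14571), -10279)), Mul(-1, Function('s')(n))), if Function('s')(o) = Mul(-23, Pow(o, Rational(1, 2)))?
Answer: Add(35194, Mul(23, I, Pow(10, Rational(1, 2)))) ≈ Add(35194., Mul(72.732, I))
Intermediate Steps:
Function('W')(k) = Add(-1, k)
n = -10 (n = Add(2, Add(Add(14, -33), Add(-1, 8))) = Add(2, Add(-19, 7)) = Add(2, -12) = -10)
Add(Mul(-1, Add(Add(-10344, -14571), -10279)), Mul(-1, Function('s')(n))) = Add(Mul(-1, Add(Add(-10344, -14571), -10279)), Mul(-1, Mul(-23, Pow(-10, Rational(1, 2))))) = Add(Mul(-1, Add(-24915, -10279)), Mul(-1, Mul(-23, Mul(I, Pow(10, Rational(1, 2)))))) = Add(Mul(-1, -35194), Mul(-1, Mul(-23, I, Pow(10, Rational(1, 2))))) = Add(35194, Mul(23, I, Pow(10, Rational(1, 2))))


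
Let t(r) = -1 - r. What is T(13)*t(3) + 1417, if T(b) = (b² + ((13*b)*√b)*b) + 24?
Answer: 645 - 8788*√13 ≈ -31041.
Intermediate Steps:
T(b) = 24 + b² + 13*b^(5/2) (T(b) = (b² + (13*b^(3/2))*b) + 24 = (b² + 13*b^(5/2)) + 24 = 24 + b² + 13*b^(5/2))
T(13)*t(3) + 1417 = (24 + 13² + 13*13^(5/2))*(-1 - 1*3) + 1417 = (24 + 169 + 13*(169*√13))*(-1 - 3) + 1417 = (24 + 169 + 2197*√13)*(-4) + 1417 = (193 + 2197*√13)*(-4) + 1417 = (-772 - 8788*√13) + 1417 = 645 - 8788*√13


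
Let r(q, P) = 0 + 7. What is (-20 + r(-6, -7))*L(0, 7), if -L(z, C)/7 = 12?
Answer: 1092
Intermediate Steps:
r(q, P) = 7
L(z, C) = -84 (L(z, C) = -7*12 = -84)
(-20 + r(-6, -7))*L(0, 7) = (-20 + 7)*(-84) = -13*(-84) = 1092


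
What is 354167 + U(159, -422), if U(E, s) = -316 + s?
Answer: 353429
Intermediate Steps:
354167 + U(159, -422) = 354167 + (-316 - 422) = 354167 - 738 = 353429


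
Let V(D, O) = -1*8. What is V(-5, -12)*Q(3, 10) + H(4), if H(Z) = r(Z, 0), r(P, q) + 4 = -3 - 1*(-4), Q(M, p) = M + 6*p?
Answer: -507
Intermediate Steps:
V(D, O) = -8
r(P, q) = -3 (r(P, q) = -4 + (-3 - 1*(-4)) = -4 + (-3 + 4) = -4 + 1 = -3)
H(Z) = -3
V(-5, -12)*Q(3, 10) + H(4) = -8*(3 + 6*10) - 3 = -8*(3 + 60) - 3 = -8*63 - 3 = -504 - 3 = -507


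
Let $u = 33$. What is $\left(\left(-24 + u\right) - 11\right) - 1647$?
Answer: $-1649$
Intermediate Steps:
$\left(\left(-24 + u\right) - 11\right) - 1647 = \left(\left(-24 + 33\right) - 11\right) - 1647 = \left(9 - 11\right) - 1647 = -2 - 1647 = -1649$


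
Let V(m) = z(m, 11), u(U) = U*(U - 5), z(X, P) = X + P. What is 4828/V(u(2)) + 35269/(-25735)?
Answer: 24814447/25735 ≈ 964.23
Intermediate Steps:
z(X, P) = P + X
u(U) = U*(-5 + U)
V(m) = 11 + m
4828/V(u(2)) + 35269/(-25735) = 4828/(11 + 2*(-5 + 2)) + 35269/(-25735) = 4828/(11 + 2*(-3)) + 35269*(-1/25735) = 4828/(11 - 6) - 35269/25735 = 4828/5 - 35269/25735 = 24814447/25735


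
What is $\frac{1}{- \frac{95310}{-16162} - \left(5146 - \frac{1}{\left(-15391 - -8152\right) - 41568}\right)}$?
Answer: $- \frac{394409367}{2027304713078} \approx -0.00019455$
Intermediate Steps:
$\frac{1}{- \frac{95310}{-16162} - \left(5146 - \frac{1}{\left(-15391 - -8152\right) - 41568}\right)} = \frac{1}{\left(-95310\right) \left(- \frac{1}{16162}\right) - \left(5146 - \frac{1}{\left(-15391 + 8152\right) - 41568}\right)} = \frac{1}{\frac{47655}{8081} - \left(5146 - \frac{1}{-7239 - 41568}\right)} = \frac{1}{\frac{47655}{8081} - \left(5146 - \frac{1}{-48807}\right)} = \frac{1}{\frac{47655}{8081} - \frac{251160823}{48807}} = \frac{1}{- \frac{2027304713078}{394409367}} = - \frac{394409367}{2027304713078}$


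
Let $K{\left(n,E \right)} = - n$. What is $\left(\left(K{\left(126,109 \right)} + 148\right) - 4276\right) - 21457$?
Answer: $-25711$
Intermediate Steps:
$\left(\left(K{\left(126,109 \right)} + 148\right) - 4276\right) - 21457 = \left(\left(\left(-1\right) 126 + 148\right) - 4276\right) - 21457 = \left(\left(-126 + 148\right) - 4276\right) - 21457 = \left(22 - 4276\right) - 21457 = -4254 - 21457 = -25711$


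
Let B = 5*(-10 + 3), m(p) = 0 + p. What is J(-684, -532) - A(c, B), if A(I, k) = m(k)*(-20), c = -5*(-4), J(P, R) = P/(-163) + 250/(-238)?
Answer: -13516879/19397 ≈ -696.85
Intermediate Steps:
J(P, R) = -125/119 - P/163 (J(P, R) = P*(-1/163) + 250*(-1/238) = -P/163 - 125/119 = -125/119 - P/163)
m(p) = p
c = 20
B = -35 (B = 5*(-7) = -35)
A(I, k) = -20*k (A(I, k) = k*(-20) = -20*k)
J(-684, -532) - A(c, B) = (-125/119 - 1/163*(-684)) - (-20)*(-35) = (-125/119 + 684/163) - 1*700 = 61021/19397 - 700 = -13516879/19397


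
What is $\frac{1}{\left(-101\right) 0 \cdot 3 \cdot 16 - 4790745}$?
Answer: $- \frac{1}{4790745} \approx -2.0874 \cdot 10^{-7}$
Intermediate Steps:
$\frac{1}{\left(-101\right) 0 \cdot 3 \cdot 16 - 4790745} = \frac{1}{0 \cdot 48 - 4790745} = \frac{1}{0 - 4790745} = \frac{1}{-4790745} = - \frac{1}{4790745}$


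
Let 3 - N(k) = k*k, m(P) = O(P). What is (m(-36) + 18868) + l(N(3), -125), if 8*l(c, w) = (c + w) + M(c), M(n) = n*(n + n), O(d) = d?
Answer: 150597/8 ≈ 18825.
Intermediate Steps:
m(P) = P
M(n) = 2*n² (M(n) = n*(2*n) = 2*n²)
N(k) = 3 - k² (N(k) = 3 - k*k = 3 - k²)
l(c, w) = c²/4 + c/8 + w/8 (l(c, w) = ((c + w) + 2*c²)/8 = (c + w + 2*c²)/8 = c²/4 + c/8 + w/8)
(m(-36) + 18868) + l(N(3), -125) = (-36 + 18868) + ((3 - 1*3²)²/4 + (3 - 1*3²)/8 + (⅛)*(-125)) = 18832 + ((3 - 1*9)²/4 + (3 - 1*9)/8 - 125/8) = 18832 + ((3 - 9)²/4 + (3 - 9)/8 - 125/8) = 18832 + ((¼)*(-6)² + (⅛)*(-6) - 125/8) = 18832 + ((¼)*36 - ¾ - 125/8) = 18832 + (9 - ¾ - 125/8) = 18832 - 59/8 = 150597/8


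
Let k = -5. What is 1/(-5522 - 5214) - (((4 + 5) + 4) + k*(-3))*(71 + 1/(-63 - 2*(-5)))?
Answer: -1130887349/569008 ≈ -1987.5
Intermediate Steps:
1/(-5522 - 5214) - (((4 + 5) + 4) + k*(-3))*(71 + 1/(-63 - 2*(-5))) = 1/(-5522 - 5214) - (((4 + 5) + 4) - 5*(-3))*(71 + 1/(-63 - 2*(-5))) = 1/(-10736) - ((9 + 4) + 15)*(71 + 1/(-63 + 10)) = -1/10736 - (13 + 15)*(71 + 1/(-53)) = -1/10736 - 28*(71 - 1/53) = -1/10736 - 28*3762/53 = -1/10736 - 1*105336/53 = -1/10736 - 105336/53 = -1130887349/569008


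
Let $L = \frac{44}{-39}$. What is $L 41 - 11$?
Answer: $- \frac{2233}{39} \approx -57.256$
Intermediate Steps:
$L = - \frac{44}{39}$ ($L = 44 \left(- \frac{1}{39}\right) = - \frac{44}{39} \approx -1.1282$)
$L 41 - 11 = \left(- \frac{44}{39}\right) 41 - 11 = - \frac{1804}{39} - 11 = - \frac{2233}{39}$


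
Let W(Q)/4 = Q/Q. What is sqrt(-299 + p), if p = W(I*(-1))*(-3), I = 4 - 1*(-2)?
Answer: I*sqrt(311) ≈ 17.635*I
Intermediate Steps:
I = 6 (I = 4 + 2 = 6)
W(Q) = 4 (W(Q) = 4*(Q/Q) = 4*1 = 4)
p = -12 (p = 4*(-3) = -12)
sqrt(-299 + p) = sqrt(-299 - 12) = sqrt(-311) = I*sqrt(311)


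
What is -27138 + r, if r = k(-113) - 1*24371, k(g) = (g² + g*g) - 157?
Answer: -26128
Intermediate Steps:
k(g) = -157 + 2*g² (k(g) = (g² + g²) - 157 = 2*g² - 157 = -157 + 2*g²)
r = 1010 (r = (-157 + 2*(-113)²) - 1*24371 = (-157 + 2*12769) - 24371 = (-157 + 25538) - 24371 = 25381 - 24371 = 1010)
-27138 + r = -27138 + 1010 = -26128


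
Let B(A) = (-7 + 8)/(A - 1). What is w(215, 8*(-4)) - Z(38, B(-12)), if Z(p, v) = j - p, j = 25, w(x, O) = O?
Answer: -19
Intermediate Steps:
B(A) = 1/(-1 + A)
Z(p, v) = 25 - p
w(215, 8*(-4)) - Z(38, B(-12)) = 8*(-4) - (25 - 1*38) = -32 - (25 - 38) = -32 - 1*(-13) = -32 + 13 = -19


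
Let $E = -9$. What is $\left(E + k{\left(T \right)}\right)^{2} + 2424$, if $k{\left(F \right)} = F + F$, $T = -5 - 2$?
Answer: $2953$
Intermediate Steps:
$T = -7$
$k{\left(F \right)} = 2 F$
$\left(E + k{\left(T \right)}\right)^{2} + 2424 = \left(-9 + 2 \left(-7\right)\right)^{2} + 2424 = \left(-9 - 14\right)^{2} + 2424 = \left(-23\right)^{2} + 2424 = 529 + 2424 = 2953$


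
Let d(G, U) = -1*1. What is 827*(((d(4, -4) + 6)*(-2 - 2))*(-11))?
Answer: 181940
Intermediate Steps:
d(G, U) = -1
827*(((d(4, -4) + 6)*(-2 - 2))*(-11)) = 827*(((-1 + 6)*(-2 - 2))*(-11)) = 827*((5*(-4))*(-11)) = 827*(-20*(-11)) = 827*220 = 181940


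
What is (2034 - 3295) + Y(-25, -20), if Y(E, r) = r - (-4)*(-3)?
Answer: -1293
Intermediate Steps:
Y(E, r) = -12 + r (Y(E, r) = r - 1*12 = r - 12 = -12 + r)
(2034 - 3295) + Y(-25, -20) = (2034 - 3295) + (-12 - 20) = -1261 - 32 = -1293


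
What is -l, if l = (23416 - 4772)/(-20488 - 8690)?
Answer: 9322/14589 ≈ 0.63897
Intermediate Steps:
l = -9322/14589 (l = 18644/(-29178) = 18644*(-1/29178) = -9322/14589 ≈ -0.63897)
-l = -1*(-9322/14589) = 9322/14589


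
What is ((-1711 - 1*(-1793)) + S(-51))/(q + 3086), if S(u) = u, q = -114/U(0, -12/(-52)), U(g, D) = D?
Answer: 31/2592 ≈ 0.011960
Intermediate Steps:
q = -494 (q = -114/((-12/(-52))) = -114/((-12*(-1/52))) = -114/3/13 = -114*13/3 = -494)
((-1711 - 1*(-1793)) + S(-51))/(q + 3086) = ((-1711 - 1*(-1793)) - 51)/(-494 + 3086) = ((-1711 + 1793) - 51)/2592 = (82 - 51)*(1/2592) = 31*(1/2592) = 31/2592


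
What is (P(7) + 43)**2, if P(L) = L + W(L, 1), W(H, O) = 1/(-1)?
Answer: 2401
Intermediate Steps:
W(H, O) = -1
P(L) = -1 + L (P(L) = L - 1 = -1 + L)
(P(7) + 43)**2 = ((-1 + 7) + 43)**2 = (6 + 43)**2 = 49**2 = 2401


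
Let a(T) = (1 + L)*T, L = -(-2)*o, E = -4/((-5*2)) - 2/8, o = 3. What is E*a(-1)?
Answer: -21/20 ≈ -1.0500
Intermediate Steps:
E = 3/20 (E = -4/(-10) - 2*1/8 = -4*(-1/10) - 1/4 = 2/5 - 1/4 = 3/20 ≈ 0.15000)
L = 6 (L = -(-2)*3 = -1*(-6) = 6)
a(T) = 7*T (a(T) = (1 + 6)*T = 7*T)
E*a(-1) = 3*(7*(-1))/20 = (3/20)*(-7) = -21/20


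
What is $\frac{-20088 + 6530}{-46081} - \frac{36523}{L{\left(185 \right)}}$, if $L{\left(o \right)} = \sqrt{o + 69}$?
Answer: $\frac{13558}{46081} - \frac{36523 \sqrt{254}}{254} \approx -2291.4$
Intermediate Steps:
$L{\left(o \right)} = \sqrt{69 + o}$
$\frac{-20088 + 6530}{-46081} - \frac{36523}{L{\left(185 \right)}} = \frac{-20088 + 6530}{-46081} - \frac{36523}{\sqrt{69 + 185}} = \left(-13558\right) \left(- \frac{1}{46081}\right) - \frac{36523}{\sqrt{254}} = \frac{13558}{46081} - 36523 \frac{\sqrt{254}}{254} = \frac{13558}{46081} - \frac{36523 \sqrt{254}}{254}$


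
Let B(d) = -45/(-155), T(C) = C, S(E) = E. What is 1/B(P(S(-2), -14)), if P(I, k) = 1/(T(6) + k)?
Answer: 31/9 ≈ 3.4444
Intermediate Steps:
P(I, k) = 1/(6 + k)
B(d) = 9/31 (B(d) = -45*(-1/155) = 9/31)
1/B(P(S(-2), -14)) = 1/(9/31) = 31/9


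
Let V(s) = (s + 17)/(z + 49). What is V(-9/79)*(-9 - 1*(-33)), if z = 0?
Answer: 32016/3871 ≈ 8.2707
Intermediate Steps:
V(s) = 17/49 + s/49 (V(s) = (s + 17)/(0 + 49) = (17 + s)/49 = (17 + s)*(1/49) = 17/49 + s/49)
V(-9/79)*(-9 - 1*(-33)) = (17/49 + (-9/79)/49)*(-9 - 1*(-33)) = (17/49 + (-9*1/79)/49)*(-9 + 33) = (17/49 + (1/49)*(-9/79))*24 = (17/49 - 9/3871)*24 = (1334/3871)*24 = 32016/3871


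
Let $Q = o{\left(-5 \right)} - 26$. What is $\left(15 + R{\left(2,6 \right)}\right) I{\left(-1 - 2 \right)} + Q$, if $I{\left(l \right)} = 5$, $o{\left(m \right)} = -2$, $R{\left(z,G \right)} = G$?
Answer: $77$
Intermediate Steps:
$Q = -28$ ($Q = -2 - 26 = -28$)
$\left(15 + R{\left(2,6 \right)}\right) I{\left(-1 - 2 \right)} + Q = \left(15 + 6\right) 5 - 28 = 21 \cdot 5 - 28 = 105 - 28 = 77$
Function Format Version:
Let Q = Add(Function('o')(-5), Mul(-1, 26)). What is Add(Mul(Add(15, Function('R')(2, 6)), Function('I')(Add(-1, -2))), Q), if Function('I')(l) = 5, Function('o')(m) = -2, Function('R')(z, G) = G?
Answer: 77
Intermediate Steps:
Q = -28 (Q = Add(-2, Mul(-1, 26)) = Add(-2, -26) = -28)
Add(Mul(Add(15, Function('R')(2, 6)), Function('I')(Add(-1, -2))), Q) = Add(Mul(Add(15, 6), 5), -28) = Add(Mul(21, 5), -28) = Add(105, -28) = 77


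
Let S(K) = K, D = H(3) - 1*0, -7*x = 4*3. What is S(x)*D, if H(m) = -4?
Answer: 48/7 ≈ 6.8571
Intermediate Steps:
x = -12/7 (x = -4*3/7 = -⅐*12 = -12/7 ≈ -1.7143)
D = -4 (D = -4 - 1*0 = -4 + 0 = -4)
S(x)*D = -12/7*(-4) = 48/7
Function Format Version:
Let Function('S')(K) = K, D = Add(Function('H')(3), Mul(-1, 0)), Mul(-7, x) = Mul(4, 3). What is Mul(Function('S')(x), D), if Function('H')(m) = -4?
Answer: Rational(48, 7) ≈ 6.8571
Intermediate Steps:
x = Rational(-12, 7) (x = Mul(Rational(-1, 7), Mul(4, 3)) = Mul(Rational(-1, 7), 12) = Rational(-12, 7) ≈ -1.7143)
D = -4 (D = Add(-4, Mul(-1, 0)) = Add(-4, 0) = -4)
Mul(Function('S')(x), D) = Mul(Rational(-12, 7), -4) = Rational(48, 7)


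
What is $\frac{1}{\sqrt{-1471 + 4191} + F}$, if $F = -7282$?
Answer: $- \frac{3641}{26512402} - \frac{\sqrt{170}}{13256201} \approx -0.00013832$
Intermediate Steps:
$\frac{1}{\sqrt{-1471 + 4191} + F} = \frac{1}{\sqrt{-1471 + 4191} - 7282} = \frac{1}{\sqrt{2720} - 7282} = \frac{1}{4 \sqrt{170} - 7282} = \frac{1}{-7282 + 4 \sqrt{170}}$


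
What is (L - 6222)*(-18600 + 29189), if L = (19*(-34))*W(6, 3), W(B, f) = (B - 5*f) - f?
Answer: 16201170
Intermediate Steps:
W(B, f) = B - 6*f (W(B, f) = (B - 5*f) - f = B - 6*f)
L = 7752 (L = (19*(-34))*(6 - 6*3) = -646*(6 - 18) = -646*(-12) = 7752)
(L - 6222)*(-18600 + 29189) = (7752 - 6222)*(-18600 + 29189) = 1530*10589 = 16201170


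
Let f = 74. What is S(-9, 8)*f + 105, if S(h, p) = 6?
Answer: 549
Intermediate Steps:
S(-9, 8)*f + 105 = 6*74 + 105 = 444 + 105 = 549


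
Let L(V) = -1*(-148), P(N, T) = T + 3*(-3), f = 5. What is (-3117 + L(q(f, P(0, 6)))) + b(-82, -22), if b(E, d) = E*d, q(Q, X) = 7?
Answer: -1165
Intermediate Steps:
P(N, T) = -9 + T (P(N, T) = T - 9 = -9 + T)
L(V) = 148
(-3117 + L(q(f, P(0, 6)))) + b(-82, -22) = (-3117 + 148) - 82*(-22) = -2969 + 1804 = -1165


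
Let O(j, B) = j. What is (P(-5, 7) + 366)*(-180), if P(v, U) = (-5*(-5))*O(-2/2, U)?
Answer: -61380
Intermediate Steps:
P(v, U) = -25 (P(v, U) = (-5*(-5))*(-2/2) = 25*(-2*1/2) = 25*(-1) = -25)
(P(-5, 7) + 366)*(-180) = (-25 + 366)*(-180) = 341*(-180) = -61380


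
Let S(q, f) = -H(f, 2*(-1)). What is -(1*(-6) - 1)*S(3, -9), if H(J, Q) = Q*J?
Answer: -126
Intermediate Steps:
H(J, Q) = J*Q
S(q, f) = 2*f (S(q, f) = -f*2*(-1) = -f*(-2) = -(-2)*f = 2*f)
-(1*(-6) - 1)*S(3, -9) = -(1*(-6) - 1)*2*(-9) = -(-6 - 1)*(-18) = -(-7)*(-18) = -1*126 = -126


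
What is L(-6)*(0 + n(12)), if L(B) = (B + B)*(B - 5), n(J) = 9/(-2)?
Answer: -594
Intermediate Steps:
n(J) = -9/2 (n(J) = 9*(-½) = -9/2)
L(B) = 2*B*(-5 + B) (L(B) = (2*B)*(-5 + B) = 2*B*(-5 + B))
L(-6)*(0 + n(12)) = (2*(-6)*(-5 - 6))*(0 - 9/2) = (2*(-6)*(-11))*(-9/2) = 132*(-9/2) = -594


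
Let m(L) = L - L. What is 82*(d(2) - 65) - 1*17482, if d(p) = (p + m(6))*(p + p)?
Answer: -22156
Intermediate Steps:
m(L) = 0
d(p) = 2*p**2 (d(p) = (p + 0)*(p + p) = p*(2*p) = 2*p**2)
82*(d(2) - 65) - 1*17482 = 82*(2*2**2 - 65) - 1*17482 = 82*(2*4 - 65) - 17482 = 82*(8 - 65) - 17482 = 82*(-57) - 17482 = -4674 - 17482 = -22156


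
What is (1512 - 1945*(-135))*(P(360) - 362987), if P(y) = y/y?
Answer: -95859883782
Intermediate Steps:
P(y) = 1
(1512 - 1945*(-135))*(P(360) - 362987) = (1512 - 1945*(-135))*(1 - 362987) = (1512 + 262575)*(-362986) = 264087*(-362986) = -95859883782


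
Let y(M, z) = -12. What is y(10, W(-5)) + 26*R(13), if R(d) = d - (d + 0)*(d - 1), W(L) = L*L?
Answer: -3730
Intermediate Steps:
W(L) = L²
R(d) = d - d*(-1 + d)
y(10, W(-5)) + 26*R(13) = -12 + 26*(13*(2 - 1*13)) = -12 + 26*(13*(2 - 13)) = -12 + 26*(13*(-11)) = -12 + 26*(-143) = -12 - 3718 = -3730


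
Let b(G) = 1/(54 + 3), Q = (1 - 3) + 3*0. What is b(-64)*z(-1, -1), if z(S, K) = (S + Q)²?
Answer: 3/19 ≈ 0.15789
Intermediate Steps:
Q = -2 (Q = -2 + 0 = -2)
z(S, K) = (-2 + S)² (z(S, K) = (S - 2)² = (-2 + S)²)
b(G) = 1/57
b(-64)*z(-1, -1) = (-2 - 1)²/57 = (1/57)*(-3)² = (1/57)*9 = 3/19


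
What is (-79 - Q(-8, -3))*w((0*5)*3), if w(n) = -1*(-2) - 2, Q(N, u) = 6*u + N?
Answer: 0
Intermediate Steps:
Q(N, u) = N + 6*u
w(n) = 0 (w(n) = 2 - 2 = 0)
(-79 - Q(-8, -3))*w((0*5)*3) = (-79 - (-8 + 6*(-3)))*0 = (-79 - (-8 - 18))*0 = (-79 - 1*(-26))*0 = (-79 + 26)*0 = -53*0 = 0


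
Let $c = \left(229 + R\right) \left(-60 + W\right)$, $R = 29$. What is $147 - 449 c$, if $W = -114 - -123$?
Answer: $5908089$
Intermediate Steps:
$W = 9$ ($W = -114 + 123 = 9$)
$c = -13158$ ($c = \left(229 + 29\right) \left(-60 + 9\right) = 258 \left(-51\right) = -13158$)
$147 - 449 c = 147 - -5907942 = 147 + 5907942 = 5908089$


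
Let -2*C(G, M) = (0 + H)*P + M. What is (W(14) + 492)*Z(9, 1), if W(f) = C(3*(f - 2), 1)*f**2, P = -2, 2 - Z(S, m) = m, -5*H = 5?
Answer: 198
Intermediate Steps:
H = -1 (H = -1/5*5 = -1)
Z(S, m) = 2 - m
C(G, M) = -1 - M/2 (C(G, M) = -((0 - 1)*(-2) + M)/2 = -(-1*(-2) + M)/2 = -(2 + M)/2 = -1 - M/2)
W(f) = -3*f**2/2 (W(f) = (-1 - 1/2*1)*f**2 = (-1 - 1/2)*f**2 = -3*f**2/2)
(W(14) + 492)*Z(9, 1) = (-3/2*14**2 + 492)*(2 - 1*1) = (-3/2*196 + 492)*(2 - 1) = (-294 + 492)*1 = 198*1 = 198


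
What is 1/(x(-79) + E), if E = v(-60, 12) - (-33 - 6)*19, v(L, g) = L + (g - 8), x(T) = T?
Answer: 1/606 ≈ 0.0016502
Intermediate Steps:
v(L, g) = -8 + L + g (v(L, g) = L + (-8 + g) = -8 + L + g)
E = 685 (E = (-8 - 60 + 12) - (-33 - 6)*19 = -56 - (-39)*19 = -56 - 1*(-741) = -56 + 741 = 685)
1/(x(-79) + E) = 1/(-79 + 685) = 1/606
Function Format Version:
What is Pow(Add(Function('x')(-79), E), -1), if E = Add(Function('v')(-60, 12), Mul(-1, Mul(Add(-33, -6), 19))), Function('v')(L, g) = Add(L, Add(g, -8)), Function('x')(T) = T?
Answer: Rational(1, 606) ≈ 0.0016502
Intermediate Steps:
Function('v')(L, g) = Add(-8, L, g) (Function('v')(L, g) = Add(L, Add(-8, g)) = Add(-8, L, g))
E = 685 (E = Add(Add(-8, -60, 12), Mul(-1, Mul(Add(-33, -6), 19))) = Add(-56, Mul(-1, Mul(-39, 19))) = Add(-56, Mul(-1, -741)) = Add(-56, 741) = 685)
Pow(Add(Function('x')(-79), E), -1) = Pow(Add(-79, 685), -1) = Pow(606, -1) = Rational(1, 606)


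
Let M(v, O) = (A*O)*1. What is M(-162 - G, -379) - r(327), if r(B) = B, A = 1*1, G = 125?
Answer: -706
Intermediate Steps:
A = 1
M(v, O) = O (M(v, O) = (1*O)*1 = O*1 = O)
M(-162 - G, -379) - r(327) = -379 - 1*327 = -379 - 327 = -706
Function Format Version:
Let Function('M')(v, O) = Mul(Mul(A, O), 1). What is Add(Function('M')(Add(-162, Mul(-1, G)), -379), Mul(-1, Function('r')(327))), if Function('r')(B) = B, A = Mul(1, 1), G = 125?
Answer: -706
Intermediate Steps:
A = 1
Function('M')(v, O) = O (Function('M')(v, O) = Mul(Mul(1, O), 1) = Mul(O, 1) = O)
Add(Function('M')(Add(-162, Mul(-1, G)), -379), Mul(-1, Function('r')(327))) = Add(-379, Mul(-1, 327)) = Add(-379, -327) = -706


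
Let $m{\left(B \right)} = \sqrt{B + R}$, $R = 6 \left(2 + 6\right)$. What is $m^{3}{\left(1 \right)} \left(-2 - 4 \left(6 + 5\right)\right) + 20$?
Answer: $-15758$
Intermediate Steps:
$R = 48$ ($R = 6 \cdot 8 = 48$)
$m{\left(B \right)} = \sqrt{48 + B}$ ($m{\left(B \right)} = \sqrt{B + 48} = \sqrt{48 + B}$)
$m^{3}{\left(1 \right)} \left(-2 - 4 \left(6 + 5\right)\right) + 20 = \left(\sqrt{48 + 1}\right)^{3} \left(-2 - 4 \left(6 + 5\right)\right) + 20 = \left(\sqrt{49}\right)^{3} \left(-2 - 44\right) + 20 = 7^{3} \left(-2 - 44\right) + 20 = 343 \left(-46\right) + 20 = -15778 + 20 = -15758$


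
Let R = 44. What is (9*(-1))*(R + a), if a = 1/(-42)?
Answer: -5541/14 ≈ -395.79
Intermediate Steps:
a = -1/42 ≈ -0.023810
(9*(-1))*(R + a) = (9*(-1))*(44 - 1/42) = -9*1847/42 = -5541/14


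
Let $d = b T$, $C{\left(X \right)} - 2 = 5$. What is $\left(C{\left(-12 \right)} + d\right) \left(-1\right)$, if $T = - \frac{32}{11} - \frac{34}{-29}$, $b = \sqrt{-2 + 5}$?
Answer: $-7 + \frac{554 \sqrt{3}}{319} \approx -3.992$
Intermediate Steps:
$b = \sqrt{3} \approx 1.732$
$C{\left(X \right)} = 7$ ($C{\left(X \right)} = 2 + 5 = 7$)
$T = - \frac{554}{319}$ ($T = \left(-32\right) \frac{1}{11} - - \frac{34}{29} = - \frac{32}{11} + \frac{34}{29} = - \frac{554}{319} \approx -1.7367$)
$d = - \frac{554 \sqrt{3}}{319}$ ($d = \sqrt{3} \left(- \frac{554}{319}\right) = - \frac{554 \sqrt{3}}{319} \approx -3.008$)
$\left(C{\left(-12 \right)} + d\right) \left(-1\right) = \left(7 - \frac{554 \sqrt{3}}{319}\right) \left(-1\right) = -7 + \frac{554 \sqrt{3}}{319}$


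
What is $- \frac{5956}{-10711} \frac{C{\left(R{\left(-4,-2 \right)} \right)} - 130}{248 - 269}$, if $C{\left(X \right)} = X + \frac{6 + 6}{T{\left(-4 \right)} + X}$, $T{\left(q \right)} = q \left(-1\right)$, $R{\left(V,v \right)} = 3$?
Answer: $\frac{5223412}{1574517} \approx 3.3175$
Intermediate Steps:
$T{\left(q \right)} = - q$
$C{\left(X \right)} = X + \frac{12}{4 + X}$ ($C{\left(X \right)} = X + \frac{6 + 6}{\left(-1\right) \left(-4\right) + X} = X + \frac{12}{4 + X}$)
$- \frac{5956}{-10711} \frac{C{\left(R{\left(-4,-2 \right)} \right)} - 130}{248 - 269} = - \frac{5956}{-10711} \frac{\frac{12 + 3^{2} + 4 \cdot 3}{4 + 3} - 130}{248 - 269} = \left(-5956\right) \left(- \frac{1}{10711}\right) \frac{\frac{12 + 9 + 12}{7} - 130}{-21} = \frac{5956 \left(\frac{1}{7} \cdot 33 - 130\right) \left(- \frac{1}{21}\right)}{10711} = \frac{5956 \left(\frac{33}{7} - 130\right) \left(- \frac{1}{21}\right)}{10711} = \frac{5956 \left(\left(- \frac{877}{7}\right) \left(- \frac{1}{21}\right)\right)}{10711} = \frac{5956}{10711} \cdot \frac{877}{147} = \frac{5223412}{1574517}$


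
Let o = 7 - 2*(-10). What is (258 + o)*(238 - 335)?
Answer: -27645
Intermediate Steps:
o = 27 (o = 7 + 20 = 27)
(258 + o)*(238 - 335) = (258 + 27)*(238 - 335) = 285*(-97) = -27645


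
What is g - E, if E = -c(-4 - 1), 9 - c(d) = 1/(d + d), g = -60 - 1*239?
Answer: -2899/10 ≈ -289.90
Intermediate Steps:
g = -299 (g = -60 - 239 = -299)
c(d) = 9 - 1/(2*d) (c(d) = 9 - 1/(d + d) = 9 - 1/(2*d))
E = -91/10 (E = -(9 - 1/(2*(-4 - 1))) = -(9 - ½/(-5)) = -(9 - ½*(-⅕)) = -(9 + ⅒) = -1*91/10 = -91/10 ≈ -9.1000)
g - E = -299 - 1*(-91/10) = -299 + 91/10 = -2899/10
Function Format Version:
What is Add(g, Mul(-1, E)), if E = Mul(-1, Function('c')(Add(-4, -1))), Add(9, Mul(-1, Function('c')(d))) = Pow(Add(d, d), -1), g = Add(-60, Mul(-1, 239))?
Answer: Rational(-2899, 10) ≈ -289.90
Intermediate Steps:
g = -299 (g = Add(-60, -239) = -299)
Function('c')(d) = Add(9, Mul(Rational(-1, 2), Pow(d, -1))) (Function('c')(d) = Add(9, Mul(-1, Pow(Add(d, d), -1))) = Add(9, Mul(-1, Pow(Mul(2, d), -1))) = Add(9, Mul(-1, Mul(Rational(1, 2), Pow(d, -1)))) = Add(9, Mul(Rational(-1, 2), Pow(d, -1))))
E = Rational(-91, 10) (E = Mul(-1, Add(9, Mul(Rational(-1, 2), Pow(Add(-4, -1), -1)))) = Mul(-1, Add(9, Mul(Rational(-1, 2), Pow(-5, -1)))) = Mul(-1, Add(9, Mul(Rational(-1, 2), Rational(-1, 5)))) = Mul(-1, Add(9, Rational(1, 10))) = Mul(-1, Rational(91, 10)) = Rational(-91, 10) ≈ -9.1000)
Add(g, Mul(-1, E)) = Add(-299, Mul(-1, Rational(-91, 10))) = Add(-299, Rational(91, 10)) = Rational(-2899, 10)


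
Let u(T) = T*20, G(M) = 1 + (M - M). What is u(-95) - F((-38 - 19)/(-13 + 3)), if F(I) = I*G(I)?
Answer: -19057/10 ≈ -1905.7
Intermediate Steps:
G(M) = 1 (G(M) = 1 + 0 = 1)
u(T) = 20*T
F(I) = I (F(I) = I*1 = I)
u(-95) - F((-38 - 19)/(-13 + 3)) = 20*(-95) - (-38 - 19)/(-13 + 3) = -1900 - (-57)/(-10) = -1900 - (-57)*(-1)/10 = -1900 - 1*57/10 = -1900 - 57/10 = -19057/10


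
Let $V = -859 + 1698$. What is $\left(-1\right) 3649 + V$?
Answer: $-2810$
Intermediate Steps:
$V = 839$
$\left(-1\right) 3649 + V = \left(-1\right) 3649 + 839 = -3649 + 839 = -2810$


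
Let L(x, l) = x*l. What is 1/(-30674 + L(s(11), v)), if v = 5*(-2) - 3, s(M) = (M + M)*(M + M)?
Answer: -1/36966 ≈ -2.7052e-5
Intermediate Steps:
s(M) = 4*M² (s(M) = (2*M)*(2*M) = 4*M²)
v = -13 (v = -10 - 3 = -13)
L(x, l) = l*x
1/(-30674 + L(s(11), v)) = 1/(-30674 - 52*11²) = 1/(-30674 - 52*121) = 1/(-30674 - 13*484) = 1/(-30674 - 6292) = 1/(-36966) = -1/36966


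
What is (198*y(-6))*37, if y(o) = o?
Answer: -43956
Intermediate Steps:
(198*y(-6))*37 = (198*(-6))*37 = -1188*37 = -43956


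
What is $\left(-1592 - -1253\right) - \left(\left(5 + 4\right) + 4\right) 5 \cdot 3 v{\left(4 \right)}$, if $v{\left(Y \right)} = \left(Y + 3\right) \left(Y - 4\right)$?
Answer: $-339$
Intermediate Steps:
$v{\left(Y \right)} = \left(-4 + Y\right) \left(3 + Y\right)$ ($v{\left(Y \right)} = \left(3 + Y\right) \left(-4 + Y\right) = \left(-4 + Y\right) \left(3 + Y\right)$)
$\left(-1592 - -1253\right) - \left(\left(5 + 4\right) + 4\right) 5 \cdot 3 v{\left(4 \right)} = \left(-1592 - -1253\right) - \left(\left(5 + 4\right) + 4\right) 5 \cdot 3 \left(-12 + 4^{2} - 4\right) = \left(-1592 + 1253\right) - \left(9 + 4\right) 15 \left(-12 + 16 - 4\right) = -339 - 13 \cdot 15 \cdot 0 = -339 - 195 \cdot 0 = -339 - 0 = -339 + 0 = -339$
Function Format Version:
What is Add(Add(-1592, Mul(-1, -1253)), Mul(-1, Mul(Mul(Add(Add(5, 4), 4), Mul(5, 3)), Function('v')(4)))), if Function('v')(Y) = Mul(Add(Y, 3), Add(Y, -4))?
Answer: -339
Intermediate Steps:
Function('v')(Y) = Mul(Add(-4, Y), Add(3, Y)) (Function('v')(Y) = Mul(Add(3, Y), Add(-4, Y)) = Mul(Add(-4, Y), Add(3, Y)))
Add(Add(-1592, Mul(-1, -1253)), Mul(-1, Mul(Mul(Add(Add(5, 4), 4), Mul(5, 3)), Function('v')(4)))) = Add(Add(-1592, Mul(-1, -1253)), Mul(-1, Mul(Mul(Add(Add(5, 4), 4), Mul(5, 3)), Add(-12, Pow(4, 2), Mul(-1, 4))))) = Add(Add(-1592, 1253), Mul(-1, Mul(Mul(Add(9, 4), 15), Add(-12, 16, -4)))) = Add(-339, Mul(-1, Mul(Mul(13, 15), 0))) = Add(-339, Mul(-1, Mul(195, 0))) = Add(-339, Mul(-1, 0)) = Add(-339, 0) = -339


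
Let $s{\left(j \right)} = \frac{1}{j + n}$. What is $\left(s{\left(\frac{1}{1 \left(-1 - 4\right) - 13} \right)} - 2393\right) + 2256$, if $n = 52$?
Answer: $- \frac{128077}{935} \approx -136.98$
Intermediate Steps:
$s{\left(j \right)} = \frac{1}{52 + j}$ ($s{\left(j \right)} = \frac{1}{j + 52} = \frac{1}{52 + j}$)
$\left(s{\left(\frac{1}{1 \left(-1 - 4\right) - 13} \right)} - 2393\right) + 2256 = \left(\frac{1}{52 + \frac{1}{1 \left(-1 - 4\right) - 13}} - 2393\right) + 2256 = \left(\frac{1}{52 + \frac{1}{1 \left(-5\right) - 13}} - 2393\right) + 2256 = \left(\frac{1}{52 + \frac{1}{-5 - 13}} - 2393\right) + 2256 = \left(\frac{1}{52 + \frac{1}{-18}} - 2393\right) + 2256 = \left(\frac{1}{52 - \frac{1}{18}} - 2393\right) + 2256 = \left(\frac{1}{\frac{935}{18}} - 2393\right) + 2256 = \left(\frac{18}{935} - 2393\right) + 2256 = - \frac{2237437}{935} + 2256 = - \frac{128077}{935}$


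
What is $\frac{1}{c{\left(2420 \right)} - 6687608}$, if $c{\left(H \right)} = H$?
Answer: $- \frac{1}{6685188} \approx -1.4958 \cdot 10^{-7}$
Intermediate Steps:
$\frac{1}{c{\left(2420 \right)} - 6687608} = \frac{1}{2420 - 6687608} = \frac{1}{-6685188} = - \frac{1}{6685188}$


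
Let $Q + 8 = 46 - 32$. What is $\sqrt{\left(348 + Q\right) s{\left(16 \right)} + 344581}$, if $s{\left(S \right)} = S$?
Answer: $\sqrt{350245} \approx 591.82$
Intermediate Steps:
$Q = 6$ ($Q = -8 + \left(46 - 32\right) = -8 + 14 = 6$)
$\sqrt{\left(348 + Q\right) s{\left(16 \right)} + 344581} = \sqrt{\left(348 + 6\right) 16 + 344581} = \sqrt{354 \cdot 16 + 344581} = \sqrt{5664 + 344581} = \sqrt{350245}$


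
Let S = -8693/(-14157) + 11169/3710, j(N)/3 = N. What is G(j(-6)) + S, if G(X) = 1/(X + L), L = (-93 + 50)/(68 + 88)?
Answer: 534552969793/149741561970 ≈ 3.5698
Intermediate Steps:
L = -43/156 ≈ -0.27564
j(N) = 3*N
G(X) = 1/(-43/156 + X) (G(X) = 1/(X - 43/156) = 1/(-43/156 + X))
S = 190370563/52522470 (S = -8693*(-1/14157) + 11169*(1/3710) = 8693/14157 + 11169/3710 = 190370563/52522470 ≈ 3.6246)
G(j(-6)) + S = 156/(-43 + 156*(3*(-6))) + 190370563/52522470 = 156/(-43 + 156*(-18)) + 190370563/52522470 = 156/(-43 - 2808) + 190370563/52522470 = 156/(-2851) + 190370563/52522470 = 156*(-1/2851) + 190370563/52522470 = -156/2851 + 190370563/52522470 = 534552969793/149741561970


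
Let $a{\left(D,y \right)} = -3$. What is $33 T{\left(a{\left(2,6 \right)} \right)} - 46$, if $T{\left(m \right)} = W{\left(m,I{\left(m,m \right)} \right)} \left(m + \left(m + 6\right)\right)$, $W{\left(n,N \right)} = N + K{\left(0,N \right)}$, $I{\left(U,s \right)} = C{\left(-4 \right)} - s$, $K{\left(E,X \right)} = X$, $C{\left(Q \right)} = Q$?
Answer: $-46$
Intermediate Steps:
$I{\left(U,s \right)} = -4 - s$
$W{\left(n,N \right)} = 2 N$ ($W{\left(n,N \right)} = N + N = 2 N$)
$T{\left(m \right)} = \left(-8 - 2 m\right) \left(6 + 2 m\right)$ ($T{\left(m \right)} = 2 \left(-4 - m\right) \left(m + \left(m + 6\right)\right) = \left(-8 - 2 m\right) \left(m + \left(6 + m\right)\right) = \left(-8 - 2 m\right) \left(6 + 2 m\right)$)
$33 T{\left(a{\left(2,6 \right)} \right)} - 46 = 33 \left(- 4 \left(3 - 3\right) \left(4 - 3\right)\right) - 46 = 33 \left(\left(-4\right) 0 \cdot 1\right) - 46 = 33 \cdot 0 - 46 = 0 - 46 = -46$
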